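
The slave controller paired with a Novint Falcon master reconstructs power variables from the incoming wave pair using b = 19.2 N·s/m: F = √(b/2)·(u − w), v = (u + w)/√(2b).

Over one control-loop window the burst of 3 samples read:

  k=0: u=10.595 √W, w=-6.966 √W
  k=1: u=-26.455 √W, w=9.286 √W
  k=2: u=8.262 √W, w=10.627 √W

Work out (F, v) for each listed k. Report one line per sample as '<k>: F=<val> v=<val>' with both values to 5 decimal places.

0: F=54.41077 v=0.58563
1: F=-110.73944 v=-2.77064
2: F=-7.32768 v=3.04820

k=0: u−w=17.56100, u+w=3.62900; √(b/2)=3.09839, √(2b)=6.19677; F=3.09839×17.561=54.41077, v=3.62900/6.19677=0.58563
k=1: u−w=-35.74100, u+w=-17.16900; √(b/2)=3.09839, √(2b)=6.19677; F=3.09839×(-35.741)=-110.73944, v=-17.16900/6.19677=-2.77064
k=2: u−w=-2.36500, u+w=18.88900; √(b/2)=3.09839, √(2b)=6.19677; F=3.09839×(-2.365)=-7.32768, v=18.88900/6.19677=3.04820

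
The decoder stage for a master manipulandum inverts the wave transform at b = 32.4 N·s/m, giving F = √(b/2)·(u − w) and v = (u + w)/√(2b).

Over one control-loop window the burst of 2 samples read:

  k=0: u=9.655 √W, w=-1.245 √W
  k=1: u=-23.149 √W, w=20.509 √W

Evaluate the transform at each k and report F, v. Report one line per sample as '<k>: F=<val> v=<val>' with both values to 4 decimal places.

k=0: u−w=10.9000, u+w=8.4100; √(b/2)=4.0249, √(2b)=8.0498; F=4.0249×10.9=43.8717, v=8.4100/8.0498=1.0447
k=1: u−w=-43.6580, u+w=-2.6400; √(b/2)=4.0249, √(2b)=8.0498; F=4.0249×(-43.658)=-175.7201, v=-2.6400/8.0498=-0.3280

0: F=43.8717 v=1.0447
1: F=-175.7201 v=-0.3280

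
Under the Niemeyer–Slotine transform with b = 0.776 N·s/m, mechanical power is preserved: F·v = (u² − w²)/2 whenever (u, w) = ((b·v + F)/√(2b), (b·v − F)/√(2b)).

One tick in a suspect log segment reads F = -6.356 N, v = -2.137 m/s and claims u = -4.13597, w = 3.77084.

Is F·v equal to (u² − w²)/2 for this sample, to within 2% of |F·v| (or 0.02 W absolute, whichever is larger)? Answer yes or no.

F·v = (-6.356)×(-2.137) = 13.58277 W.
(u² − w²)/2 = (17.10625 − 14.21923)/2 = 1.44351 W.
|Δ| = 12.13927;  2% of max(1, |F·v|) = 0.27166.

no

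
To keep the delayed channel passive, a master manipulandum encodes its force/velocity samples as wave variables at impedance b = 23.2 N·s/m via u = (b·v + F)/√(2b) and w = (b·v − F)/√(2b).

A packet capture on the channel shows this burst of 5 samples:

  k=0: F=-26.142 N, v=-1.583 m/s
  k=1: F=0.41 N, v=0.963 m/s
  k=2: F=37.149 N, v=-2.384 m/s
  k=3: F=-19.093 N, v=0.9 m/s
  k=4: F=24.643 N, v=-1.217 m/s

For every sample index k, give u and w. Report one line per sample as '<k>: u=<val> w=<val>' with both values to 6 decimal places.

0: u=-9.229281 w=-1.553726
1: u=3.340050 w=3.219670
2: u=-2.665950 w=-13.573272
3: u=0.262341 w=5.868238
4: u=-0.527236 w=-7.762670

k=0: b·v=23.2×(-1.583)=-36.725600; √(2b)=6.811755; u=(-36.725600+(-26.142))/6.811755=-9.229281, w=(-36.725600−(-26.142))/6.811755=-1.553726
k=1: b·v=23.2×0.963=22.341600; √(2b)=6.811755; u=(22.341600+0.41)/6.811755=3.340050, w=(22.341600−0.41)/6.811755=3.219670
k=2: b·v=23.2×(-2.384)=-55.308800; √(2b)=6.811755; u=(-55.308800+37.149)/6.811755=-2.665950, w=(-55.308800−37.149)/6.811755=-13.573272
k=3: b·v=23.2×0.9=20.880000; √(2b)=6.811755; u=(20.880000+(-19.093))/6.811755=0.262341, w=(20.880000−(-19.093))/6.811755=5.868238
k=4: b·v=23.2×(-1.217)=-28.234400; √(2b)=6.811755; u=(-28.234400+24.643)/6.811755=-0.527236, w=(-28.234400−24.643)/6.811755=-7.762670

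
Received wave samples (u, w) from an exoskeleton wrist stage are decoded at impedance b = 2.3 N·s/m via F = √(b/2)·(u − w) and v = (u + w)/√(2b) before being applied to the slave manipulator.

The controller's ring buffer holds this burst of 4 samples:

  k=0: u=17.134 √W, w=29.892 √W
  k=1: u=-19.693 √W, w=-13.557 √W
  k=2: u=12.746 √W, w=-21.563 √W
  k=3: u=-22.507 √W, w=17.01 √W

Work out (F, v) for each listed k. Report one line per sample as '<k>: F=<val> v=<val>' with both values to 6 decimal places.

k=0: u−w=-12.758000, u+w=47.026000; √(b/2)=1.072381, √(2b)=2.144761; F=1.072381×(-12.758)=-13.681431, v=47.026000/2.144761=21.925986
k=1: u−w=-6.136000, u+w=-33.250000; √(b/2)=1.072381, √(2b)=2.144761; F=1.072381×(-6.136)=-6.580127, v=-33.250000/2.144761=-15.502892
k=2: u−w=34.309000, u+w=-8.817000; √(b/2)=1.072381, √(2b)=2.144761; F=1.072381×34.309=36.792304, v=-8.817000/2.144761=-4.110947
k=3: u−w=-39.517000, u+w=-5.497000; √(b/2)=1.072381, √(2b)=2.144761; F=1.072381×(-39.517)=-42.377261, v=-5.497000/2.144761=-2.562989

0: F=-13.681431 v=21.925986
1: F=-6.580127 v=-15.502892
2: F=36.792304 v=-4.110947
3: F=-42.377261 v=-2.562989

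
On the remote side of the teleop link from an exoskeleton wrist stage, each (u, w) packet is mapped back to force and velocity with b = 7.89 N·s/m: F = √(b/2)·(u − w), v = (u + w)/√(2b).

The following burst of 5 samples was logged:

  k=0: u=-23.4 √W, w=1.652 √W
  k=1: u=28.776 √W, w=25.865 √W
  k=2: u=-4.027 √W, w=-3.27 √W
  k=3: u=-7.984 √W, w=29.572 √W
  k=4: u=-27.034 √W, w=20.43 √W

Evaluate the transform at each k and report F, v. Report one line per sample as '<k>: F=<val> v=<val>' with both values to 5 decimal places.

0: F=-49.75834 v=-5.47477
1: F=5.78184 v=13.75514
2: F=-1.50356 v=-1.83692
3: F=-74.59382 v=5.43449
4: F=-94.27311 v=-1.66247

k=0: u−w=-25.05200, u+w=-21.74800; √(b/2)=1.98620, √(2b)=3.97240; F=1.98620×(-25.052)=-49.75834, v=-21.74800/3.97240=-5.47477
k=1: u−w=2.91100, u+w=54.64100; √(b/2)=1.98620, √(2b)=3.97240; F=1.98620×2.911=5.78184, v=54.64100/3.97240=13.75514
k=2: u−w=-0.75700, u+w=-7.29700; √(b/2)=1.98620, √(2b)=3.97240; F=1.98620×(-0.757)=-1.50356, v=-7.29700/3.97240=-1.83692
k=3: u−w=-37.55600, u+w=21.58800; √(b/2)=1.98620, √(2b)=3.97240; F=1.98620×(-37.556)=-74.59382, v=21.58800/3.97240=5.43449
k=4: u−w=-47.46400, u+w=-6.60400; √(b/2)=1.98620, √(2b)=3.97240; F=1.98620×(-47.464)=-94.27311, v=-6.60400/3.97240=-1.66247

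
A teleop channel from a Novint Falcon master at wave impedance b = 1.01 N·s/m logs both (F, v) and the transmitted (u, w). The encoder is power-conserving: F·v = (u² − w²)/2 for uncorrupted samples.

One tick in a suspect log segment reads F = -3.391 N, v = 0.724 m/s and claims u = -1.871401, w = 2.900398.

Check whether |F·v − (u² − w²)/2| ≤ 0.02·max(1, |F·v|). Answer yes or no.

yes

F·v = (-3.391)×0.724 = -2.455084 W.
(u² − w²)/2 = (3.502142 − 8.412309)/2 = -2.455083 W.
|Δ| = 0.000001;  2% of max(1, |F·v|) = 0.049102.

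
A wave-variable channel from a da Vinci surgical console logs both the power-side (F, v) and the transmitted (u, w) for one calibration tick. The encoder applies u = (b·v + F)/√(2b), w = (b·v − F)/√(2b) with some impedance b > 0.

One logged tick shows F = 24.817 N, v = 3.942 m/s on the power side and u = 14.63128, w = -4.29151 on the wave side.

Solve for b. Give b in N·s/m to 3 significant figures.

u + w = 10.33977;  u + w = √(2b)·v, so √(2b) = 10.33977/3.942 = 2.62298.
b = (√(2b))²/2 = 6.88000/2 = 3.44000.
(Check via u − w = 2F/√(2b): u − w = 18.92279, 2F/√(2b) = 18.92278.)

b = 3.44 N·s/m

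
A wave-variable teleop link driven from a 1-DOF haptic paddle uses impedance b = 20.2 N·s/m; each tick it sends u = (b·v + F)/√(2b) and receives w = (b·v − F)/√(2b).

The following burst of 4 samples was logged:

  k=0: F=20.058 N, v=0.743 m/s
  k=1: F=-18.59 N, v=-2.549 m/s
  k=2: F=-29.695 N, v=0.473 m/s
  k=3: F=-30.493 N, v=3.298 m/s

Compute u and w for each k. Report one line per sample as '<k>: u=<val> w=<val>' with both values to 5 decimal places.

0: u=5.51700 w=-0.79442
1: u=-11.02560 w=-5.17610
2: u=-3.16867 w=6.17511
3: u=5.68377 w=15.27865

k=0: b·v=20.2×0.743=15.00860; √(2b)=6.35610; u=(15.00860+20.058)/6.35610=5.51700, w=(15.00860−20.058)/6.35610=-0.79442
k=1: b·v=20.2×(-2.549)=-51.48980; √(2b)=6.35610; u=(-51.48980+(-18.59))/6.35610=-11.02560, w=(-51.48980−(-18.59))/6.35610=-5.17610
k=2: b·v=20.2×0.473=9.55460; √(2b)=6.35610; u=(9.55460+(-29.695))/6.35610=-3.16867, w=(9.55460−(-29.695))/6.35610=6.17511
k=3: b·v=20.2×3.298=66.61960; √(2b)=6.35610; u=(66.61960+(-30.493))/6.35610=5.68377, w=(66.61960−(-30.493))/6.35610=15.27865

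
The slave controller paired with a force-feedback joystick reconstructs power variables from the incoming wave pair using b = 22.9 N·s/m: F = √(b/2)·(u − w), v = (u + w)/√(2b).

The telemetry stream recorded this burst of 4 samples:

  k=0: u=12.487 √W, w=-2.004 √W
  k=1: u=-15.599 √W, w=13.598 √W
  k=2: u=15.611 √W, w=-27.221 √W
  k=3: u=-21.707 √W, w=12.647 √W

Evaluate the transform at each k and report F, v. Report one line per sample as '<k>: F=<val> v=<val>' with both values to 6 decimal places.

0: F=49.034426 v=1.549005
1: F=-98.796367 v=-0.295675
2: F=144.934273 v=-1.715535
3: F=-116.246545 v=-1.338738

k=0: u−w=14.491000, u+w=10.483000; √(b/2)=3.383785, √(2b)=6.767570; F=3.383785×14.491=49.034426, v=10.483000/6.767570=1.549005
k=1: u−w=-29.197000, u+w=-2.001000; √(b/2)=3.383785, √(2b)=6.767570; F=3.383785×(-29.197)=-98.796367, v=-2.001000/6.767570=-0.295675
k=2: u−w=42.832000, u+w=-11.610000; √(b/2)=3.383785, √(2b)=6.767570; F=3.383785×42.832=144.934273, v=-11.610000/6.767570=-1.715535
k=3: u−w=-34.354000, u+w=-9.060000; √(b/2)=3.383785, √(2b)=6.767570; F=3.383785×(-34.354)=-116.246545, v=-9.060000/6.767570=-1.338738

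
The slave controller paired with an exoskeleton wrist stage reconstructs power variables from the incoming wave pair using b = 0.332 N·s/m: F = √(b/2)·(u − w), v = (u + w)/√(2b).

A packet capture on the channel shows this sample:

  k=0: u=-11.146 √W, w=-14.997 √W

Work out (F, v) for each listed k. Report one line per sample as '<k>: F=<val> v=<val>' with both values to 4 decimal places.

k=0: u−w=3.8510, u+w=-26.1430; √(b/2)=0.4074, √(2b)=0.8149; F=0.4074×3.851=1.5690, v=-26.1430/0.8149=-32.0827

0: F=1.5690 v=-32.0827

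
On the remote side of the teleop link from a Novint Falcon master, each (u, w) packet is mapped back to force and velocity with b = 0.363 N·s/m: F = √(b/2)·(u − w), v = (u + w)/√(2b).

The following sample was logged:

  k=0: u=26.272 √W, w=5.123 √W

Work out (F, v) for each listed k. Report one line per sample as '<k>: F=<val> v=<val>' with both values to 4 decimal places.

k=0: u−w=21.1490, u+w=31.3950; √(b/2)=0.4260, √(2b)=0.8521; F=0.4260×21.149=9.0101, v=31.3950/0.8521=36.8462

0: F=9.0101 v=36.8462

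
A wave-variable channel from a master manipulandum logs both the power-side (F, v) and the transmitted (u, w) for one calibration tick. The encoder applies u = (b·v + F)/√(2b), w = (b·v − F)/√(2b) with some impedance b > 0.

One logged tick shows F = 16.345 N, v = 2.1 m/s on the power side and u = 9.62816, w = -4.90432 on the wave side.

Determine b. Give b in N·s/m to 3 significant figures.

u + w = 4.7238;  u + w = √(2b)·v, so √(2b) = 4.7238/2.1 = 2.2494.
b = (√(2b))²/2 = 5.0600/2 = 2.5300.
(Check via u − w = 2F/√(2b): u − w = 14.5325, 2F/√(2b) = 14.5325.)

b = 2.53 N·s/m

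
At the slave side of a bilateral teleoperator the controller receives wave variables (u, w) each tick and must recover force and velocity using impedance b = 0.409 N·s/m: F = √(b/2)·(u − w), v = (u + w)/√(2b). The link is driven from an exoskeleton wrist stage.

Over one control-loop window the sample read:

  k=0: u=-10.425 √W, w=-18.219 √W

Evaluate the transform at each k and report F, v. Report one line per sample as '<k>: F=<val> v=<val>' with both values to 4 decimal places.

k=0: u−w=7.7940, u+w=-28.6440; √(b/2)=0.4522, √(2b)=0.9044; F=0.4522×7.794=3.5246, v=-28.6440/0.9044=-31.6707

0: F=3.5246 v=-31.6707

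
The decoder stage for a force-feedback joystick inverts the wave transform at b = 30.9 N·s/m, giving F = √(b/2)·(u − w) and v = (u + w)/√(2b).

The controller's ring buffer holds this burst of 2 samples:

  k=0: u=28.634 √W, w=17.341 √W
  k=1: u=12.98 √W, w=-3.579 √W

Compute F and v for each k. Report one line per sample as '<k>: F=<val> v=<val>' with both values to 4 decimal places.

0: F=44.3888 v=5.8483
1: F=65.0876 v=1.1959

k=0: u−w=11.2930, u+w=45.9750; √(b/2)=3.9306, √(2b)=7.8613; F=3.9306×11.293=44.3888, v=45.9750/7.8613=5.8483
k=1: u−w=16.5590, u+w=9.4010; √(b/2)=3.9306, √(2b)=7.8613; F=3.9306×16.559=65.0876, v=9.4010/7.8613=1.1959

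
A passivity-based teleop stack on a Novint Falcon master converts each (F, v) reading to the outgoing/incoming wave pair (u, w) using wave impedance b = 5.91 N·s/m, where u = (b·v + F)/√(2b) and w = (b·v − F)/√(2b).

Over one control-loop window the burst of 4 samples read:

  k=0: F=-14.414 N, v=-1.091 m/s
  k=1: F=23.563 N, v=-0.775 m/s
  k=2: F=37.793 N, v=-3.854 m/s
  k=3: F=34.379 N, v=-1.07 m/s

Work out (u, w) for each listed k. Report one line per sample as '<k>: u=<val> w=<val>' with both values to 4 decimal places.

k=0: b·v=5.91×(-1.091)=-6.4478; √(2b)=3.4380; u=(-6.4478+(-14.414))/3.4380=-6.0680, w=(-6.4478−(-14.414))/3.4380=2.3171
k=1: b·v=5.91×(-0.775)=-4.5803; √(2b)=3.4380; u=(-4.5803+23.563)/3.4380=5.5214, w=(-4.5803−23.563)/3.4380=-8.1859
k=2: b·v=5.91×(-3.854)=-22.7771; √(2b)=3.4380; u=(-22.7771+37.793)/3.4380=4.3676, w=(-22.7771−37.793)/3.4380=-17.6177
k=3: b·v=5.91×(-1.07)=-6.3237; √(2b)=3.4380; u=(-6.3237+34.379)/3.4380=8.1603, w=(-6.3237−34.379)/3.4380=-11.8390

0: u=-6.0680 w=2.3171
1: u=5.5214 w=-8.1859
2: u=4.3676 w=-17.6177
3: u=8.1603 w=-11.8390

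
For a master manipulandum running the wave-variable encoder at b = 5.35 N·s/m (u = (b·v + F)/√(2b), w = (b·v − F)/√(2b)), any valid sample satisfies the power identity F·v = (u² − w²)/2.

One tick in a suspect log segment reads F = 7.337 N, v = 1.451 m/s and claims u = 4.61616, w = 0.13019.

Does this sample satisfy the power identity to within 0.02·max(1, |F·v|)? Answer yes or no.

yes

F·v = 7.337×1.451 = 10.64599 W.
(u² − w²)/2 = (21.30893 − 0.01695)/2 = 10.64599 W.
|Δ| = 0.00000;  2% of max(1, |F·v|) = 0.21292.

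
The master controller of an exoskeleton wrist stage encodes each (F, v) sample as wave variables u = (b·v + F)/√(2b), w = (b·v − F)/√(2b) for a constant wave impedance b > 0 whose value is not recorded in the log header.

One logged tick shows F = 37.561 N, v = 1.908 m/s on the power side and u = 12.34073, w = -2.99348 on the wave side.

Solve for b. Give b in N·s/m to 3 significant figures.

u + w = 9.3473;  u + w = √(2b)·v, so √(2b) = 9.3473/1.908 = 4.8990.
b = (√(2b))²/2 = 24.0000/2 = 12.0000.
(Check via u − w = 2F/√(2b): u − w = 15.3342, 2F/√(2b) = 15.3342.)

b = 12 N·s/m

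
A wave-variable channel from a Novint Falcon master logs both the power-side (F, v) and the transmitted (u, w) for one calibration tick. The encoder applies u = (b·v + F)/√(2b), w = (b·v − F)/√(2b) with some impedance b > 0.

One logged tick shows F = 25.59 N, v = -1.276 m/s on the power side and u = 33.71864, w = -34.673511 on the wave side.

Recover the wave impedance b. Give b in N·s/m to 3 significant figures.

b = 0.28 N·s/m

u + w = -0.954871;  u + w = √(2b)·v, so √(2b) = -0.954871/(-1.276) = 0.748332.
b = (√(2b))²/2 = 0.560000/2 = 0.280000.
(Check via u − w = 2F/√(2b): u − w = 68.392151, 2F/√(2b) = 68.392149.)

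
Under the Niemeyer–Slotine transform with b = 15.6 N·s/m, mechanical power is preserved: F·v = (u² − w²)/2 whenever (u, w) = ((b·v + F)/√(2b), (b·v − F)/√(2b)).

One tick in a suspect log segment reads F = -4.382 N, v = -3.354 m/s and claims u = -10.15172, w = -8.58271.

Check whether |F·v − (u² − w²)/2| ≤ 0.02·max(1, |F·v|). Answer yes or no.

F·v = (-4.382)×(-3.354) = 14.69723 W.
(u² − w²)/2 = (103.05742 − 73.66291)/2 = 14.69725 W.
|Δ| = 0.00003;  2% of max(1, |F·v|) = 0.29394.

yes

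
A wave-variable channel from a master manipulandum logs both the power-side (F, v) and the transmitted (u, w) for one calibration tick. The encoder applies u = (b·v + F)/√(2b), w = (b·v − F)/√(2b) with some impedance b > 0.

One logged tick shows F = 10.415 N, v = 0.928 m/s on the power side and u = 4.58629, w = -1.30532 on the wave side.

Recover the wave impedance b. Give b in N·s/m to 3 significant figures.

b = 6.25 N·s/m

u + w = 3.28097;  u + w = √(2b)·v, so √(2b) = 3.28097/0.928 = 3.53553.
b = (√(2b))²/2 = 12.49996/2 = 6.24998.
(Check via u − w = 2F/√(2b): u − w = 5.89161, 2F/√(2b) = 5.89162.)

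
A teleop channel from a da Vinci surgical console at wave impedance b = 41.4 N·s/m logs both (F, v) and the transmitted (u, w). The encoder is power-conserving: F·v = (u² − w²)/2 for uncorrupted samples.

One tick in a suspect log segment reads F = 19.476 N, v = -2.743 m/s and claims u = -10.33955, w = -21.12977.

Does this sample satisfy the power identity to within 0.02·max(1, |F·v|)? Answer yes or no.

F·v = 19.476×(-2.743) = -53.4227 W.
(u² − w²)/2 = (106.9063 − 446.4672)/2 = -169.7804 W.
|Δ| = 116.3578;  2% of max(1, |F·v|) = 1.0685.

no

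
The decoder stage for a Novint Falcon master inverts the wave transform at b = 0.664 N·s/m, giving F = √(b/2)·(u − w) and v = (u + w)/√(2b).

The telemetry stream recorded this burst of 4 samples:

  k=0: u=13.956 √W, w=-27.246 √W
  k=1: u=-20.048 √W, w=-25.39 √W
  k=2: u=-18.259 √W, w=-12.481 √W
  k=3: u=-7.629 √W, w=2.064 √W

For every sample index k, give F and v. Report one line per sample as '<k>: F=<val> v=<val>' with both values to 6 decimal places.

0: F=23.740362 v=-11.532566
1: F=3.078031 v=-39.429400
2: F=-3.329251 v=-26.675024
3: F=-5.585052 v=-4.829099

k=0: u−w=41.202000, u+w=-13.290000; √(b/2)=0.576194, √(2b)=1.152389; F=0.576194×41.202=23.740362, v=-13.290000/1.152389=-11.532566
k=1: u−w=5.342000, u+w=-45.438000; √(b/2)=0.576194, √(2b)=1.152389; F=0.576194×5.342=3.078031, v=-45.438000/1.152389=-39.429400
k=2: u−w=-5.778000, u+w=-30.740000; √(b/2)=0.576194, √(2b)=1.152389; F=0.576194×(-5.778)=-3.329251, v=-30.740000/1.152389=-26.675024
k=3: u−w=-9.693000, u+w=-5.565000; √(b/2)=0.576194, √(2b)=1.152389; F=0.576194×(-9.693)=-5.585052, v=-5.565000/1.152389=-4.829099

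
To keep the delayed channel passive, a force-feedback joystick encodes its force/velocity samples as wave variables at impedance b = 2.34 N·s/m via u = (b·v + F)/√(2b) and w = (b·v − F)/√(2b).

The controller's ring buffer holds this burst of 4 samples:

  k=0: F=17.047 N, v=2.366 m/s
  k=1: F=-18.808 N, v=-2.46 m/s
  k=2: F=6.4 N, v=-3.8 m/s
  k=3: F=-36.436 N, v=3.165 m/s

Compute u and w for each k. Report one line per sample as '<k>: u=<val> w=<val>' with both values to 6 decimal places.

k=0: b·v=2.34×2.366=5.536440; √(2b)=2.163331; u=(5.536440+17.047)/2.163331=10.439199, w=(5.536440−17.047)/2.163331=-5.320758
k=1: b·v=2.34×(-2.46)=-5.756400; √(2b)=2.163331; u=(-5.756400+(-18.808))/2.163331=-11.354898, w=(-5.756400−(-18.808))/2.163331=6.033104
k=2: b·v=2.34×(-3.8)=-8.892000; √(2b)=2.163331; u=(-8.892000+6.4)/2.163331=-1.151927, w=(-8.892000−6.4)/2.163331=-7.068730
k=3: b·v=2.34×3.165=7.406100; √(2b)=2.163331; u=(7.406100+(-36.436))/2.163331=-13.419076, w=(7.406100−(-36.436))/2.163331=20.266018

0: u=10.439199 w=-5.320758
1: u=-11.354898 w=6.033104
2: u=-1.151927 w=-7.068730
3: u=-13.419076 w=20.266018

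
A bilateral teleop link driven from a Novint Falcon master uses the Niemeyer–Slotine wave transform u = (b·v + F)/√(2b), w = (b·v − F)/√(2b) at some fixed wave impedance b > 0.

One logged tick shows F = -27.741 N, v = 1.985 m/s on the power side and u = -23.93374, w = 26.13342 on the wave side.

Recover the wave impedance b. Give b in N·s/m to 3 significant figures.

u + w = 2.1997;  u + w = √(2b)·v, so √(2b) = 2.1997/1.985 = 1.1082.
b = (√(2b))²/2 = 1.2280/2 = 0.6140.
(Check via u − w = 2F/√(2b): u − w = -50.0672, 2F/√(2b) = -50.0672.)

b = 0.614 N·s/m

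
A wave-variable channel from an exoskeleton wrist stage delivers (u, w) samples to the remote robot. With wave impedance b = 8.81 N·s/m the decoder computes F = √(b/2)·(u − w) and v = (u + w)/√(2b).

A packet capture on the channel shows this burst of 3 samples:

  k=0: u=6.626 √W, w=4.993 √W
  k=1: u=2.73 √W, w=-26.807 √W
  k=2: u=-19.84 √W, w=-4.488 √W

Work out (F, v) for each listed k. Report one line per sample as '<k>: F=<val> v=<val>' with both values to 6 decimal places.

k=0: u−w=1.633000, u+w=11.619000; √(b/2)=2.098809, √(2b)=4.197618; F=2.098809×1.633=3.427355, v=11.619000/4.197618=2.767998
k=1: u−w=29.537000, u+w=-24.077000; √(b/2)=2.098809, √(2b)=4.197618; F=2.098809×29.537=61.992527, v=-24.077000/4.197618=-5.735872
k=2: u−w=-15.352000, u+w=-24.328000; √(b/2)=2.098809, √(2b)=4.197618; F=2.098809×(-15.352)=-32.220919, v=-24.328000/4.197618=-5.795667

0: F=3.427355 v=2.767998
1: F=61.992527 v=-5.735872
2: F=-32.220919 v=-5.795667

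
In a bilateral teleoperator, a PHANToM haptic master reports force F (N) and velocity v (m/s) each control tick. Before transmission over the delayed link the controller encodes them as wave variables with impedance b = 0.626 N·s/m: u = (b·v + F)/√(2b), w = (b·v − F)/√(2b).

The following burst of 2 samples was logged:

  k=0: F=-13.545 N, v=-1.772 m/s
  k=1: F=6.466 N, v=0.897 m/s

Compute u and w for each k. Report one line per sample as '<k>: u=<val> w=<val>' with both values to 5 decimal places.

k=0: b·v=0.626×(-1.772)=-1.10927; √(2b)=1.11893; u=(-1.10927+(-13.545))/1.11893=-13.09671, w=(-1.10927−(-13.545))/1.11893=11.11397
k=1: b·v=0.626×0.897=0.56152; √(2b)=1.11893; u=(0.56152+6.466)/1.11893=6.28058, w=(0.56152−6.466)/1.11893=-5.27691

0: u=-13.09671 w=11.11397
1: u=6.28058 w=-5.27691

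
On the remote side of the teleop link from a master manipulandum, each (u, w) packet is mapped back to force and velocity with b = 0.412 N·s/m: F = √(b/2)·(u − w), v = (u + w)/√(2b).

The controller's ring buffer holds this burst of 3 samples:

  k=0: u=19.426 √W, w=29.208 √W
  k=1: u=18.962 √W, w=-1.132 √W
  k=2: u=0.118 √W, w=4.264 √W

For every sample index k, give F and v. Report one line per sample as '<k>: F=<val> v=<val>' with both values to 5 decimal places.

k=0: u−w=-9.78200, u+w=48.63400; √(b/2)=0.45387, √(2b)=0.90774; F=0.45387×(-9.782)=-4.43978, v=48.63400/0.90774=53.57675
k=1: u−w=20.09400, u+w=17.83000; √(b/2)=0.45387, √(2b)=0.90774; F=0.45387×20.094=9.12011, v=17.83000/0.90774=19.64209
k=2: u−w=-4.14600, u+w=4.38200; √(b/2)=0.45387, √(2b)=0.90774; F=0.45387×(-4.146)=-1.88175, v=4.38200/0.90774=4.82735

0: F=-4.43978 v=53.57675
1: F=9.12011 v=19.64209
2: F=-1.88175 v=4.82735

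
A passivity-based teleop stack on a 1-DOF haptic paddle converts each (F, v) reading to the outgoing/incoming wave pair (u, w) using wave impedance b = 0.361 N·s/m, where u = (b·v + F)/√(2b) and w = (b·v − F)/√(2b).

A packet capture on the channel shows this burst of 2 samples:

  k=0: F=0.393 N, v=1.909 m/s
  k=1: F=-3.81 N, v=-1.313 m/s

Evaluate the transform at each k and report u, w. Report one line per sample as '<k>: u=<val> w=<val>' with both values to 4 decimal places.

0: u=1.2736 w=0.3485
1: u=-5.0417 w=3.9261

k=0: b·v=0.361×1.909=0.6891; √(2b)=0.8497; u=(0.6891+0.393)/0.8497=1.2736, w=(0.6891−0.393)/0.8497=0.3485
k=1: b·v=0.361×(-1.313)=-0.4740; √(2b)=0.8497; u=(-0.4740+(-3.81))/0.8497=-5.0417, w=(-0.4740−(-3.81))/0.8497=3.9261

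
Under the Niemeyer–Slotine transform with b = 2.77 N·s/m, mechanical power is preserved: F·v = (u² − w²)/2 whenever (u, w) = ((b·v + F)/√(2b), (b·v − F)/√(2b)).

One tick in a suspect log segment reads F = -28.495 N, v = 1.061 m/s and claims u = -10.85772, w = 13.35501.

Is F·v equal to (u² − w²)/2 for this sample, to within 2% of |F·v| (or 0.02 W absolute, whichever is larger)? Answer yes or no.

yes

F·v = (-28.495)×1.061 = -30.23319 W.
(u² − w²)/2 = (117.89008 − 178.35629)/2 = -30.23310 W.
|Δ| = 0.00009;  2% of max(1, |F·v|) = 0.60466.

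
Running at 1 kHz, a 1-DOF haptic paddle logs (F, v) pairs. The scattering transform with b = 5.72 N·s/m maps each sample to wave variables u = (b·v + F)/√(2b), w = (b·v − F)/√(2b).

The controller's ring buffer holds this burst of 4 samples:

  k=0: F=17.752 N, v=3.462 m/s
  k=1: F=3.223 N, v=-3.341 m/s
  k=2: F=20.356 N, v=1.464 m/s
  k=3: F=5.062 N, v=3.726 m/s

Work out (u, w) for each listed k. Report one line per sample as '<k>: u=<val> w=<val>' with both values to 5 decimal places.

k=0: b·v=5.72×3.462=19.80264; √(2b)=3.38231; u=(19.80264+17.752)/3.38231=11.10326, w=(19.80264−17.752)/3.38231=0.60628
k=1: b·v=5.72×(-3.341)=-19.11052; √(2b)=3.38231; u=(-19.11052+3.223)/3.38231=-4.69724, w=(-19.11052−3.223)/3.38231=-6.60304
k=2: b·v=5.72×1.464=8.37408; √(2b)=3.38231; u=(8.37408+20.356)/3.38231=8.49423, w=(8.37408−20.356)/3.38231=-3.54253
k=3: b·v=5.72×3.726=21.31272; √(2b)=3.38231; u=(21.31272+5.062)/3.38231=7.79785, w=(21.31272−5.062)/3.38231=4.80463

0: u=11.10326 w=0.60628
1: u=-4.69724 w=-6.60304
2: u=8.49423 w=-3.54253
3: u=7.79785 w=4.80463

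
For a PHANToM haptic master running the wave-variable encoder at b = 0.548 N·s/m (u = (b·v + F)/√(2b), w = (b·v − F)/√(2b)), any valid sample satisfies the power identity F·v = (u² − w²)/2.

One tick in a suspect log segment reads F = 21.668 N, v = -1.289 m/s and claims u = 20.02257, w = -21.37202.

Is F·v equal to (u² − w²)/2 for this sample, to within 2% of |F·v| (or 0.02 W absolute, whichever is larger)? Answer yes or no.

yes

F·v = 21.668×(-1.289) = -27.93005 W.
(u² − w²)/2 = (400.90331 − 456.76324)/2 = -27.92996 W.
|Δ| = 0.00009;  2% of max(1, |F·v|) = 0.55860.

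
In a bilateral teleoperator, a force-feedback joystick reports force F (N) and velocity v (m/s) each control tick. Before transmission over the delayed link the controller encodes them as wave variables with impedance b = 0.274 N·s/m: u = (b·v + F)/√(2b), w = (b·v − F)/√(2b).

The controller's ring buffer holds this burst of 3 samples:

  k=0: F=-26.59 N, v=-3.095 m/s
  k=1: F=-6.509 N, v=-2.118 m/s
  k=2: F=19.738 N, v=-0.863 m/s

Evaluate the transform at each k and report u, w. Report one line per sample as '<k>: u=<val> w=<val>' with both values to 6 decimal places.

k=0: b·v=0.274×(-3.095)=-0.848030; √(2b)=0.740270; u=(-0.848030+(-26.59))/0.740270=-37.064884, w=(-0.848030−(-26.59))/0.740270=34.773748
k=1: b·v=0.274×(-2.118)=-0.580332; √(2b)=0.740270; u=(-0.580332+(-6.509))/0.740270=-9.576681, w=(-0.580332−(-6.509))/0.740270=8.008789
k=2: b·v=0.274×(-0.863)=-0.236462; √(2b)=0.740270; u=(-0.236462+19.738)/0.740270=26.343810, w=(-0.236462−19.738)/0.740270=-26.982663

0: u=-37.064884 w=34.773748
1: u=-9.576681 w=8.008789
2: u=26.343810 w=-26.982663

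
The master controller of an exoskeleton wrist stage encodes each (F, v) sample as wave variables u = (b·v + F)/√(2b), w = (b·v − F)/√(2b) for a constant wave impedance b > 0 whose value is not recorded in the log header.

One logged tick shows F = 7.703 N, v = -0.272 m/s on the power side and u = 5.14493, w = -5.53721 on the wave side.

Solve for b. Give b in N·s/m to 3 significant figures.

b = 1.04 N·s/m

u + w = -0.3923;  u + w = √(2b)·v, so √(2b) = -0.3923/(-0.272) = 1.4422.
b = (√(2b))²/2 = 2.0800/2 = 1.0400.
(Check via u − w = 2F/√(2b): u − w = 10.6821, 2F/√(2b) = 10.6822.)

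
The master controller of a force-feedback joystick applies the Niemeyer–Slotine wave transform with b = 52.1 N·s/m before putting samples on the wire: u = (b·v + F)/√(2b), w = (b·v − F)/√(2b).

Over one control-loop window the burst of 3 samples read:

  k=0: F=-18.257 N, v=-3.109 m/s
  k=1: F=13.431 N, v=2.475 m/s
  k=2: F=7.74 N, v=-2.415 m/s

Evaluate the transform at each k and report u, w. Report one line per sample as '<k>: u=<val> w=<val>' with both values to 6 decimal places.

k=0: b·v=52.1×(-3.109)=-161.978900; √(2b)=10.207840; u=(-161.978900+(-18.257))/10.207840=-17.656615, w=(-161.978900−(-18.257))/10.207840=-14.079560
k=1: b·v=52.1×2.475=128.947500; √(2b)=10.207840; u=(128.947500+13.431)/10.207840=13.947956, w=(128.947500−13.431)/10.207840=11.316449
k=2: b·v=52.1×(-2.415)=-125.821500; √(2b)=10.207840; u=(-125.821500+7.74)/10.207840=-11.567726, w=(-125.821500−7.74)/10.207840=-13.084208

0: u=-17.656615 w=-14.079560
1: u=13.947956 w=11.316449
2: u=-11.567726 w=-13.084208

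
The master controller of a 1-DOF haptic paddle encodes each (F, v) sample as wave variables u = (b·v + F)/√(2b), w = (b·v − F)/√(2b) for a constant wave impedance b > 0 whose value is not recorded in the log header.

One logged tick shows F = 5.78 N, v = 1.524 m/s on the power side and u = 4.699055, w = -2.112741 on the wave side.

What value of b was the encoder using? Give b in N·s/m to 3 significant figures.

b = 1.44 N·s/m

u + w = 2.586314;  u + w = √(2b)·v, so √(2b) = 2.586314/1.524 = 1.697056.
b = (√(2b))²/2 = 2.880001/2 = 1.440000.
(Check via u − w = 2F/√(2b): u − w = 6.811796, 2F/√(2b) = 6.811795.)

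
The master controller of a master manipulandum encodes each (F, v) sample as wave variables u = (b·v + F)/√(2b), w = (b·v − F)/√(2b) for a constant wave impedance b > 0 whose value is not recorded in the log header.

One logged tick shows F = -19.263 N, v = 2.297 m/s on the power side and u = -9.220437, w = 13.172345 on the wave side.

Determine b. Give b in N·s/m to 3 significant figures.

u + w = 3.951908;  u + w = √(2b)·v, so √(2b) = 3.951908/2.297 = 1.720465.
b = (√(2b))²/2 = 2.960000/2 = 1.480000.
(Check via u − w = 2F/√(2b): u − w = -22.392782, 2F/√(2b) = -22.392784.)

b = 1.48 N·s/m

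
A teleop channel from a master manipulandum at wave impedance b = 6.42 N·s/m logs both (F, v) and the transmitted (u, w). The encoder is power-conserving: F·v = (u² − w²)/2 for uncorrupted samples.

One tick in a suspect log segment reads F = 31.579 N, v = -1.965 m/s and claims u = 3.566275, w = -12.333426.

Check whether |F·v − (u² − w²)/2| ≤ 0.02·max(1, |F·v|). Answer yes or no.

no

F·v = 31.579×(-1.965) = -62.052735 W.
(u² − w²)/2 = (12.718317 − 152.113397)/2 = -69.697540 W.
|Δ| = 7.644805;  2% of max(1, |F·v|) = 1.241055.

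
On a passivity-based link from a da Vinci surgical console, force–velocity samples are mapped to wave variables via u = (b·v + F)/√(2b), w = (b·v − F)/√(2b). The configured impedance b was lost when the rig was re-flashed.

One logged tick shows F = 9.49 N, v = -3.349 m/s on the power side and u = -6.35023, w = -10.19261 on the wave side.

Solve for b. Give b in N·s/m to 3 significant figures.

u + w = -16.5428;  u + w = √(2b)·v, so √(2b) = -16.5428/(-3.349) = 4.9396.
b = (√(2b))²/2 = 24.4000/2 = 12.2000.
(Check via u − w = 2F/√(2b): u − w = 3.8424, 2F/√(2b) = 3.8424.)

b = 12.2 N·s/m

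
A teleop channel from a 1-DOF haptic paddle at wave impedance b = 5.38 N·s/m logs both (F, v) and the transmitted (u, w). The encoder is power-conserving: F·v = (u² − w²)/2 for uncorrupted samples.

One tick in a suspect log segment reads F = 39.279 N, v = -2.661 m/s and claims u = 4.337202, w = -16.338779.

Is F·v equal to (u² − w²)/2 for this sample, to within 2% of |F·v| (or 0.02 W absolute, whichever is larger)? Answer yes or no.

F·v = 39.279×(-2.661) = -104.521419 W.
(u² − w²)/2 = (18.811321 − 266.955699)/2 = -124.072189 W.
|Δ| = 19.550770;  2% of max(1, |F·v|) = 2.090428.

no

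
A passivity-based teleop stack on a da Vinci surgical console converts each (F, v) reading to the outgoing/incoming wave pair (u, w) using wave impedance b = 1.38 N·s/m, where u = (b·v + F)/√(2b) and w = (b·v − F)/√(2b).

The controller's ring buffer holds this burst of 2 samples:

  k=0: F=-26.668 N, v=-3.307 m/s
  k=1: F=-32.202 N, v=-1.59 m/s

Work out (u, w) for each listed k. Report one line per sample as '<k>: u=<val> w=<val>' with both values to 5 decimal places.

k=0: b·v=1.38×(-3.307)=-4.56366; √(2b)=1.66132; u=(-4.56366+(-26.668))/1.66132=-18.79925, w=(-4.56366−(-26.668))/1.66132=13.30525
k=1: b·v=1.38×(-1.59)=-2.19420; √(2b)=1.66132; u=(-2.19420+(-32.202))/1.66132=-20.70408, w=(-2.19420−(-32.202))/1.66132=18.06257

0: u=-18.79925 w=13.30525
1: u=-20.70408 w=18.06257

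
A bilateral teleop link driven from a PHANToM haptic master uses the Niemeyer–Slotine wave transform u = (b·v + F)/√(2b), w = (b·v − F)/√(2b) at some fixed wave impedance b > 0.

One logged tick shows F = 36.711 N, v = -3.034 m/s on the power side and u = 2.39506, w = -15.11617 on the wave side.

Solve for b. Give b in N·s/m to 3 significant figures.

u + w = -12.7211;  u + w = √(2b)·v, so √(2b) = -12.7211/(-3.034) = 4.1929.
b = (√(2b))²/2 = 17.5800/2 = 8.7900.
(Check via u − w = 2F/√(2b): u − w = 17.5112, 2F/√(2b) = 17.5112.)

b = 8.79 N·s/m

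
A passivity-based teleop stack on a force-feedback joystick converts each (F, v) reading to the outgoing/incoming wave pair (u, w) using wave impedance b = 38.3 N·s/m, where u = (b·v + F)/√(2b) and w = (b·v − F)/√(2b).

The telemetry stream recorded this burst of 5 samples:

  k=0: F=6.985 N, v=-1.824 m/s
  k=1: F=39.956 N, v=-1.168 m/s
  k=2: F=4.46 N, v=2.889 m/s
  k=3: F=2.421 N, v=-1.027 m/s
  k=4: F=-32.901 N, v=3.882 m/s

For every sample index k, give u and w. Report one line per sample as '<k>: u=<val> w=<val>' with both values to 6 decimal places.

0: u=-7.183864 w=-8.780044
1: u=-0.545969 w=-9.676533
2: u=13.152059 w=12.132880
3: u=-4.217607 w=-4.770843
4: u=13.228715 w=20.747103

k=0: b·v=38.3×(-1.824)=-69.859200; √(2b)=8.752143; u=(-69.859200+6.985)/8.752143=-7.183864, w=(-69.859200−6.985)/8.752143=-8.780044
k=1: b·v=38.3×(-1.168)=-44.734400; √(2b)=8.752143; u=(-44.734400+39.956)/8.752143=-0.545969, w=(-44.734400−39.956)/8.752143=-9.676533
k=2: b·v=38.3×2.889=110.648700; √(2b)=8.752143; u=(110.648700+4.46)/8.752143=13.152059, w=(110.648700−4.46)/8.752143=12.132880
k=3: b·v=38.3×(-1.027)=-39.334100; √(2b)=8.752143; u=(-39.334100+2.421)/8.752143=-4.217607, w=(-39.334100−2.421)/8.752143=-4.770843
k=4: b·v=38.3×3.882=148.680600; √(2b)=8.752143; u=(148.680600+(-32.901))/8.752143=13.228715, w=(148.680600−(-32.901))/8.752143=20.747103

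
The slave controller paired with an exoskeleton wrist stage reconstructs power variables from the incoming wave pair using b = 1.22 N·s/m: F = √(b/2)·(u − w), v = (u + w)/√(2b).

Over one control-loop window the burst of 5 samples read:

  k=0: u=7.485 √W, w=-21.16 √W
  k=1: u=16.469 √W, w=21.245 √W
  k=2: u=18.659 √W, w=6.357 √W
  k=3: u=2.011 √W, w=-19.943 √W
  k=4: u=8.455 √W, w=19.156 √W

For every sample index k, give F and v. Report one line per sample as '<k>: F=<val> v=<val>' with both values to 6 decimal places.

0: F=22.372460 v=-8.754522
1: F=-3.730175 v=24.143914
2: F=9.608169 v=16.014853
3: F=17.146622 v=-11.479787
4: F=-8.357748 v=17.676131

k=0: u−w=28.645000, u+w=-13.675000; √(b/2)=0.781025, √(2b)=1.562050; F=0.781025×28.645=22.372460, v=-13.675000/1.562050=-8.754522
k=1: u−w=-4.776000, u+w=37.714000; √(b/2)=0.781025, √(2b)=1.562050; F=0.781025×(-4.776)=-3.730175, v=37.714000/1.562050=24.143914
k=2: u−w=12.302000, u+w=25.016000; √(b/2)=0.781025, √(2b)=1.562050; F=0.781025×12.302=9.608169, v=25.016000/1.562050=16.014853
k=3: u−w=21.954000, u+w=-17.932000; √(b/2)=0.781025, √(2b)=1.562050; F=0.781025×21.954=17.146622, v=-17.932000/1.562050=-11.479787
k=4: u−w=-10.701000, u+w=27.611000; √(b/2)=0.781025, √(2b)=1.562050; F=0.781025×(-10.701)=-8.357748, v=27.611000/1.562050=17.676131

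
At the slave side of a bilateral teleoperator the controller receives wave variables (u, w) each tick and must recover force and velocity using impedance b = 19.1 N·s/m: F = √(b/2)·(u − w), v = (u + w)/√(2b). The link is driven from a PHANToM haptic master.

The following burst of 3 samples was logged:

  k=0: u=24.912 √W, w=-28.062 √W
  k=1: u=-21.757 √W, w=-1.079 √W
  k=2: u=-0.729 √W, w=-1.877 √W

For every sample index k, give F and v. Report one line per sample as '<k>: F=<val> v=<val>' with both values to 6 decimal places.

k=0: u−w=52.974000, u+w=-3.150000; √(b/2)=3.090307, √(2b)=6.180615; F=3.090307×52.974=163.705946, v=-3.150000/6.180615=-0.509658
k=1: u−w=-20.678000, u+w=-22.836000; √(b/2)=3.090307, √(2b)=6.180615; F=3.090307×(-20.678)=-63.901377, v=-22.836000/6.180615=-3.694778
k=2: u−w=1.148000, u+w=-2.606000; √(b/2)=3.090307, √(2b)=6.180615; F=3.090307×1.148=3.547673, v=-2.606000/6.180615=-0.421641

0: F=163.705946 v=-0.509658
1: F=-63.901377 v=-3.694778
2: F=3.547673 v=-0.421641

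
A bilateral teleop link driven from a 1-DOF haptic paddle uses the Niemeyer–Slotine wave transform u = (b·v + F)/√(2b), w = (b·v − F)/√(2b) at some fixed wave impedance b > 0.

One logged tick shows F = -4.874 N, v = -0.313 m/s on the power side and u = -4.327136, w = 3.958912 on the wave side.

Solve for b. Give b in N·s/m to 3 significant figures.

b = 0.692 N·s/m

u + w = -0.368224;  u + w = √(2b)·v, so √(2b) = -0.368224/(-0.313) = 1.176435.
b = (√(2b))²/2 = 1.383998/2 = 0.691999.
(Check via u − w = 2F/√(2b): u − w = -8.286048, 2F/√(2b) = -8.286054.)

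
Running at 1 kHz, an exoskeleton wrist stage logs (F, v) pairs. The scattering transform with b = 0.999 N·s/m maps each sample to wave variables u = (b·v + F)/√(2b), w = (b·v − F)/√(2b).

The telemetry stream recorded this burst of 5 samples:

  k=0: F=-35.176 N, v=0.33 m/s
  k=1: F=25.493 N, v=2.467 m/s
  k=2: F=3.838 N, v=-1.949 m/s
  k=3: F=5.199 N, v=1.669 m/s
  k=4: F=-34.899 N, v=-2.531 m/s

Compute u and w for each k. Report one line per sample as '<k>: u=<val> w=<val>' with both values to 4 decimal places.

k=0: b·v=0.999×0.33=0.3297; √(2b)=1.4135; u=(0.3297+(-35.176))/1.4135=-24.6524, w=(0.3297−(-35.176))/1.4135=25.1189
k=1: b·v=0.999×2.467=2.4645; √(2b)=1.4135; u=(2.4645+25.493)/1.4135=19.7789, w=(2.4645−25.493)/1.4135=-16.2917
k=2: b·v=0.999×(-1.949)=-1.9471; √(2b)=1.4135; u=(-1.9471+3.838)/1.4135=1.3378, w=(-1.9471−3.838)/1.4135=-4.0927
k=3: b·v=0.999×1.669=1.6673; √(2b)=1.4135; u=(1.6673+5.199)/1.4135=4.8577, w=(1.6673−5.199)/1.4135=-2.4985
k=4: b·v=0.999×(-2.531)=-2.5285; √(2b)=1.4135; u=(-2.5285+(-34.899))/1.4135=-26.4785, w=(-2.5285−(-34.899))/1.4135=22.9009

0: u=-24.6524 w=25.1189
1: u=19.7789 w=-16.2917
2: u=1.3378 w=-4.0927
3: u=4.8577 w=-2.4985
4: u=-26.4785 w=22.9009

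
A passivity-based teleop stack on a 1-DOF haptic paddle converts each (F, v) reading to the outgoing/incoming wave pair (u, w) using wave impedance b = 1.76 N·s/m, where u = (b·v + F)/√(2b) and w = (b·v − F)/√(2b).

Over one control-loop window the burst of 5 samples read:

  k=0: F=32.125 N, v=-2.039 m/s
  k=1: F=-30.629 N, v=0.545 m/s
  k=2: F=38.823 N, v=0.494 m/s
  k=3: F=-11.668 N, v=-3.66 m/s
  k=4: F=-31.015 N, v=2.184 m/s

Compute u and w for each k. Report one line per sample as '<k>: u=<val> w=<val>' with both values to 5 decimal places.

0: u=15.20993 w=-19.03543
1: u=-15.81406 w=16.83657
2: u=21.15614 w=-20.22932
3: u=-9.65245 w=2.78568
4: u=-14.48228 w=18.57982

k=0: b·v=1.76×(-2.039)=-3.58864; √(2b)=1.87617; u=(-3.58864+32.125)/1.87617=15.20993, w=(-3.58864−32.125)/1.87617=-19.03543
k=1: b·v=1.76×0.545=0.95920; √(2b)=1.87617; u=(0.95920+(-30.629))/1.87617=-15.81406, w=(0.95920−(-30.629))/1.87617=16.83657
k=2: b·v=1.76×0.494=0.86944; √(2b)=1.87617; u=(0.86944+38.823)/1.87617=21.15614, w=(0.86944−38.823)/1.87617=-20.22932
k=3: b·v=1.76×(-3.66)=-6.44160; √(2b)=1.87617; u=(-6.44160+(-11.668))/1.87617=-9.65245, w=(-6.44160−(-11.668))/1.87617=2.78568
k=4: b·v=1.76×2.184=3.84384; √(2b)=1.87617; u=(3.84384+(-31.015))/1.87617=-14.48228, w=(3.84384−(-31.015))/1.87617=18.57982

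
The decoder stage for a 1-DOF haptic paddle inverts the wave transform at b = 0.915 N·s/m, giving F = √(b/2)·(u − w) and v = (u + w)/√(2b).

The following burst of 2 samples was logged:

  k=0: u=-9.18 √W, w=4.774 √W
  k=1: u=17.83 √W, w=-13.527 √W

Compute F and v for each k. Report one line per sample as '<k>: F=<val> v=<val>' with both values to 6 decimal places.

0: F=-9.438311 v=-3.257009
1: F=21.209482 v=3.180869

k=0: u−w=-13.954000, u+w=-4.406000; √(b/2)=0.676387, √(2b)=1.352775; F=0.676387×(-13.954)=-9.438311, v=-4.406000/1.352775=-3.257009
k=1: u−w=31.357000, u+w=4.303000; √(b/2)=0.676387, √(2b)=1.352775; F=0.676387×31.357=21.209482, v=4.303000/1.352775=3.180869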